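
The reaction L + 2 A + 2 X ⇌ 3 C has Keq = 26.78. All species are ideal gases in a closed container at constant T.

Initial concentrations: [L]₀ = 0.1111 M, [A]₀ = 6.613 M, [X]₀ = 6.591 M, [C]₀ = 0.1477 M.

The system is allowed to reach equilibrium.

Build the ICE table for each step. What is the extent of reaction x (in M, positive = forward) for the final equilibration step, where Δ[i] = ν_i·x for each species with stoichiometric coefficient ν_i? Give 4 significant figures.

x = 0.1111 M

Q₀ = 1.5266e-05 vs Keq = 26.78 ⇒ Q<K, forward
Step 1:
                    L           A           X           C
  Initial      0.1111       6.613       6.591      0.1477
  Change      -0.1111     -0.2222     -0.2222      0.3333
  Equil    2.5083e-06       6.391       6.369       0.481
  solve Keq expr → x = 0.1111; check Q = 26.78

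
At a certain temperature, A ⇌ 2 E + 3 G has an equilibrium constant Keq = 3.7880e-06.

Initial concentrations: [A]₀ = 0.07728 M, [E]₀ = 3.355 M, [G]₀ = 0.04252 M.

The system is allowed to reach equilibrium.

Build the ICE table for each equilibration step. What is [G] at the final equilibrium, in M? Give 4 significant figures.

[G]_eq = 0.003138 M

Q₀ = 0.0112 vs Keq = 3.7880e-06 ⇒ Q>K, reverse
Step 1:
                   A          E          G
  init       0.07728      3.355    0.04252
  Δ          0.01313   -0.02625   -0.03938
  eq         0.09041      3.329   0.003138
  solve Keq expr → x = -0.01313; check Q = 3.7880e-06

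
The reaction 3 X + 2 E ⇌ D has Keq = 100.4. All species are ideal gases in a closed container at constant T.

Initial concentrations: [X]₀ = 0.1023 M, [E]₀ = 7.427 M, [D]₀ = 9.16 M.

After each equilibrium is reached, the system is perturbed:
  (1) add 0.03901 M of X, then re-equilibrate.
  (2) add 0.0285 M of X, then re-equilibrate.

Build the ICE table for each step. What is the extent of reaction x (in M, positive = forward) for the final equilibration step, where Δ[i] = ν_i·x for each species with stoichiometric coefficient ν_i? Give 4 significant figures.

x = 0.009419 M

Q₀ = 155.1 vs Keq = 100.4 ⇒ Q>K, reverse
Step 1:
                   X          E          D
  I           0.1023      7.427       9.16
  C          0.01583    0.01055  -0.005276
  E           0.1181      7.438      9.155
  solve Keq expr → x = -0.005276; check Q = 100.4
Then add 0.03901 M of X.
Step 2:
                   X          E          D
  I           0.1571      7.438      9.155
  C         -0.03868   -0.02579    0.01289
  E           0.1185      7.412      9.168
  solve Keq expr → x = 0.01289; check Q = 100.4
Then add 0.0285 M of X.
Step 3:
                   X          E          D
  I            0.147      7.412      9.168
  C         -0.02826   -0.01884   0.009419
  E           0.1187      7.393      9.177
  solve Keq expr → x = 0.009419; check Q = 100.4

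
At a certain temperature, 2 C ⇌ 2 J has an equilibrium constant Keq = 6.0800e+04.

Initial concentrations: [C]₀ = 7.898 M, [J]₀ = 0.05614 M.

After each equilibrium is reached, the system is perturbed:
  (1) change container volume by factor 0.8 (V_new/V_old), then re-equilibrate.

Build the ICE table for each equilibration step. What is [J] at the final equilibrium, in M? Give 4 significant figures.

Q₀ = 5.0525e-05 vs Keq = 6.0800e+04 ⇒ Q<K, forward
Step 1:
                  C         J
  init        7.898   0.05614
  Δ          -7.866     7.866
  eq        0.03213     7.922
  solve Keq expr → x = 3.933; check Q = 6.0800e+04
Then change container volume by factor 0.8 (V_new/V_old).
Step 2:
                  C         J
  init      0.04016     9.903
  Δ               0         0
  eq        0.04016     9.903
  solve Keq expr → x = 0; check Q = 6.0800e+04

[J]_eq = 9.903 M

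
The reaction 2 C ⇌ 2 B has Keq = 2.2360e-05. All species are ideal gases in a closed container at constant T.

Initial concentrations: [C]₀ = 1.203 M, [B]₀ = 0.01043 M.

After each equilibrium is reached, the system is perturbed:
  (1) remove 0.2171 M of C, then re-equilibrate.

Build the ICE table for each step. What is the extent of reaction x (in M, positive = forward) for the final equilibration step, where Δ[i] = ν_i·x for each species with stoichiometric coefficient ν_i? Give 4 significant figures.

x = -5.1088e-04 M

Q₀ = 7.5169e-05 vs Keq = 2.2360e-05 ⇒ Q>K, reverse
Step 1:
                  C         B
  I           1.203   0.01043
  C        0.004719 -0.004719
  E           1.208  0.005711
  solve Keq expr → x = -0.00236; check Q = 2.2360e-05
Then remove 0.2171 M of C.
Step 2:
                  C         B
  I          0.9906  0.005711
  C        0.001022 -0.001022
  E          0.9916  0.004689
  solve Keq expr → x = -5.1088e-04; check Q = 2.2360e-05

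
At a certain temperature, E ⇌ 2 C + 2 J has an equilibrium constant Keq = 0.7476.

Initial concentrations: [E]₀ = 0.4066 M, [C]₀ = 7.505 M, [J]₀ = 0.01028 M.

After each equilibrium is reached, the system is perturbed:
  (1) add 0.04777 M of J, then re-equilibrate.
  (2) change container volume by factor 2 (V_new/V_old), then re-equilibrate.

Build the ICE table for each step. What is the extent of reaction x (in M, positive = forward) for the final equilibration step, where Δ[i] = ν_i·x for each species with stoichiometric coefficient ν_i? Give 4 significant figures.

x = 0.02867 M

Q₀ = 0.01464 vs Keq = 0.7476 ⇒ Q<K, forward
Step 1:
                   E          C          J
  Initial     0.4066      7.505    0.01028
  Change    -0.02993    0.05987    0.05987
  Equil       0.3767      7.565    0.07015
  solve Keq expr → x = 0.02993; check Q = 0.7476
Then add 0.04777 M of J.
Step 2:
                   E          C          J
  Initial     0.3767      7.565     0.1179
  Change     0.02263   -0.04526   -0.04526
  Equil       0.3993       7.52    0.07266
  solve Keq expr → x = -0.02263; check Q = 0.7476
Then change container volume by factor 2 (V_new/V_old).
Step 3:
                   E          C          J
  Initial     0.1996       3.76    0.03633
  Change    -0.02867    0.05733    0.05733
  Equil        0.171      3.817    0.09366
  solve Keq expr → x = 0.02867; check Q = 0.7476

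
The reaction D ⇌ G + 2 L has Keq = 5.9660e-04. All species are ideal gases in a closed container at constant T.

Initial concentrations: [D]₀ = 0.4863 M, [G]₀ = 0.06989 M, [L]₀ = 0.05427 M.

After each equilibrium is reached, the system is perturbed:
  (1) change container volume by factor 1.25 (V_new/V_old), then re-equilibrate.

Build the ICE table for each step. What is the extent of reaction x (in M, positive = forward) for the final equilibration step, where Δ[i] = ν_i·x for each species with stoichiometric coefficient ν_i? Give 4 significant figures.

Q₀ = 4.2328e-04 vs Keq = 5.9660e-04 ⇒ Q<K, forward
Step 1:
                   D          G          L
  Initial     0.4863    0.06989    0.05427
  Change   -0.004054   0.004054   0.008107
  Equil       0.4822    0.07394    0.06238
  solve Keq expr → x = 0.004054; check Q = 5.9660e-04
Then change container volume by factor 1.25 (V_new/V_old).
Step 2:
                   D          G          L
  Initial     0.3858    0.05915     0.0499
  Change   -0.004845   0.004845    0.00969
  Equil        0.381      0.064    0.05959
  solve Keq expr → x = 0.004845; check Q = 5.9660e-04

x = 0.004845 M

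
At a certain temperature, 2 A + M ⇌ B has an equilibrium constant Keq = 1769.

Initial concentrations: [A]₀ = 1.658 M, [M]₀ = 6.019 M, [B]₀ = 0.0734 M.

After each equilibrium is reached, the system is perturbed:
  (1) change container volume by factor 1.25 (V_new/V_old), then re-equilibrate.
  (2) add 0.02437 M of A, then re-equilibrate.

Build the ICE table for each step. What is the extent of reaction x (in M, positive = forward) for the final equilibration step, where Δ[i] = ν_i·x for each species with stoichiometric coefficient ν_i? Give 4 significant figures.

Q₀ = 0.004436 vs Keq = 1769 ⇒ Q<K, forward
Step 1:
                  A         M         B
  init        1.658     6.019    0.0734
  Δ          -1.648   -0.8241    0.8241
  eq       0.009882     5.195    0.8975
  solve Keq expr → x = 0.8241; check Q = 1769
Then change container volume by factor 1.25 (V_new/V_old).
Step 2:
                  A         M         B
  init     0.007906     4.156     0.718
  Δ        0.001968 9.8425e-04 -9.8425e-04
  eq       0.009874     4.157     0.717
  solve Keq expr → x = -9.8425e-04; check Q = 1769
Then add 0.02437 M of A.
Step 3:
                  A         M         B
  init      0.03424     4.157     0.717
  Δ        -0.02427  -0.01214   0.01214
  eq       0.009972     4.145    0.7291
  solve Keq expr → x = 0.01214; check Q = 1769

x = 0.01214 M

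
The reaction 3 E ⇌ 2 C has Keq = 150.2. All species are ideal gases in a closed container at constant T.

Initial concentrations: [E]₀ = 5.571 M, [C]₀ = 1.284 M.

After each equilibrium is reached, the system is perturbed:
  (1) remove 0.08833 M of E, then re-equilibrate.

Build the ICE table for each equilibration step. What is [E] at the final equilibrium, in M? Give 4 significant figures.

[E]_eq = 0.5198 M

Q₀ = 0.009535 vs Keq = 150.2 ⇒ Q<K, forward
Step 1:
                    E           C
  I             5.571       1.284
  C            -5.047       3.365
  E             0.524       4.649
  solve Keq expr → x = 1.682; check Q = 150.2
Then remove 0.08833 M of E.
Step 2:
                    E           C
  I            0.4357       4.649
  C           0.08411    -0.05607
  E            0.5198       4.593
  solve Keq expr → x = -0.02804; check Q = 150.2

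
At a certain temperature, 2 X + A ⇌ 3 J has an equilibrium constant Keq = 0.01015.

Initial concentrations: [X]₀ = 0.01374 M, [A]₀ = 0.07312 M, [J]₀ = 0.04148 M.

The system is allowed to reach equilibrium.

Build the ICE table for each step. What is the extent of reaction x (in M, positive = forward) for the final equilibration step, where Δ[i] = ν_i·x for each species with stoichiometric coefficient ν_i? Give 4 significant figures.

Q₀ = 5.17 vs Keq = 0.01015 ⇒ Q>K, reverse
Step 1:
                    X           A           J
  I           0.01374     0.07312     0.04148
  C           0.02094     0.01047    -0.03141
  E           0.03468     0.08359     0.01007
  solve Keq expr → x = -0.01047; check Q = 0.01015

x = -0.01047 M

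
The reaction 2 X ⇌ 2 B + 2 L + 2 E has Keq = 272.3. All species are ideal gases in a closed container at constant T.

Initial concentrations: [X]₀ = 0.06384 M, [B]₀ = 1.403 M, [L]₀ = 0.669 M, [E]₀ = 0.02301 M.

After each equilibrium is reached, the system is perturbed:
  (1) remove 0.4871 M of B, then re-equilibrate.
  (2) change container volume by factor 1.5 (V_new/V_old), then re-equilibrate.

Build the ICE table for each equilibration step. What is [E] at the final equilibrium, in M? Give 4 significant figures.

[E]_eq = 0.05681 M

Q₀ = 0.1144 vs Keq = 272.3 ⇒ Q<K, forward
Step 1:
                    X           B           L           E
  init        0.06384       1.403       0.669     0.02301
  Δ          -0.05858     0.05858     0.05858     0.05858
  eq         0.005258       1.462      0.7276     0.08159
  solve Keq expr → x = 0.02929; check Q = 272.3
Then remove 0.4871 M of B.
Step 2:
                    X           B           L           E
  init       0.005258      0.9745      0.7276     0.08159
  Δ         -0.001666    0.001666    0.001666    0.001666
  eq         0.003592      0.9761      0.7292     0.08326
  solve Keq expr → x = 8.3322e-04; check Q = 272.3
Then change container volume by factor 1.5 (V_new/V_old).
Step 3:
                    X           B           L           E
  init       0.002394      0.6508      0.4862     0.05551
  Δ           -0.0013      0.0013      0.0013      0.0013
  eq         0.001094      0.6521      0.4875     0.05681
  solve Keq expr → x = 6.5011e-04; check Q = 272.3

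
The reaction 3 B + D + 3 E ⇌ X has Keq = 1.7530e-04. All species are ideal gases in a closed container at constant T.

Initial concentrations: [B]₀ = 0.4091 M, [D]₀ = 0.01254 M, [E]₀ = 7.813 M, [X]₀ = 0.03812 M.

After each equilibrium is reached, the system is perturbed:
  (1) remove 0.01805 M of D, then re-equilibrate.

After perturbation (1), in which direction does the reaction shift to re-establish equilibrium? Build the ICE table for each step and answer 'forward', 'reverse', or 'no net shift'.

Q₀ = 0.09309 vs Keq = 1.7530e-04 ⇒ Q>K, reverse
Step 1:
                  B         D         E         X
  Initial    0.4091   0.01254     7.813   0.03812
  Change     0.1125    0.0375    0.1125   -0.0375
  Equil      0.5216   0.05004     7.926 6.1972e-04
  solve Keq expr → x = -0.0375; check Q = 1.7530e-04
Then remove 0.01805 M of D.
Step 2:
                  B         D         E         X
  Initial    0.5216   0.03199     7.926 6.1972e-04
  Change  6.5764e-04 2.1921e-04 6.5764e-04 -2.1921e-04
  Equil      0.5223   0.03221     7.926 4.0051e-04
  solve Keq expr → x = -2.1921e-04; check Q = 1.7530e-04

Direction: reverse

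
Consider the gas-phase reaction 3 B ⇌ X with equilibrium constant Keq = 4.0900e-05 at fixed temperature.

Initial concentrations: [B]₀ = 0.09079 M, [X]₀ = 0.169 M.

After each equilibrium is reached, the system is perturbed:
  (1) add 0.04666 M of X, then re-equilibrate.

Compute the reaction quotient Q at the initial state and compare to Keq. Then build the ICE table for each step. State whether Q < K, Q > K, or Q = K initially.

Q₀ = 225.8 vs Keq = 4.0900e-05 ⇒ Q>K, reverse
Step 1:
                   B          X
  Initial    0.09079      0.169
  Change       0.507     -0.169
  Equil       0.5978 8.7360e-06
  solve Keq expr → x = -0.169; check Q = 4.0900e-05
Then add 0.04666 M of X.
Step 2:
                   B          X
  Initial     0.5978    0.04667
  Change        0.14   -0.04665
  Equil       0.7377 1.6421e-05
  solve Keq expr → x = -0.04665; check Q = 4.0900e-05

Q₀ = 225.8; Q > K (proceeds reverse)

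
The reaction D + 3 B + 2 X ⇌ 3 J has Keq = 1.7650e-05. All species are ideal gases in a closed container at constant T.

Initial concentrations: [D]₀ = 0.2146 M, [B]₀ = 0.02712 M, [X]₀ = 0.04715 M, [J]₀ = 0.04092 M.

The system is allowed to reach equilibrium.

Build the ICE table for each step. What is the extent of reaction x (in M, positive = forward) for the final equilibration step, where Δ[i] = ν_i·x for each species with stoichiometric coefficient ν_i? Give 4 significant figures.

x = -0.01358 M

Q₀ = 7200 vs Keq = 1.7650e-05 ⇒ Q>K, reverse
Step 1:
                  D         B         X         J
  Initial    0.2146   0.02712   0.04715   0.04092
  Change    0.01358   0.04073   0.02715  -0.04073
  Equil      0.2282   0.06785    0.0743 1.9079e-04
  solve Keq expr → x = -0.01358; check Q = 1.7650e-05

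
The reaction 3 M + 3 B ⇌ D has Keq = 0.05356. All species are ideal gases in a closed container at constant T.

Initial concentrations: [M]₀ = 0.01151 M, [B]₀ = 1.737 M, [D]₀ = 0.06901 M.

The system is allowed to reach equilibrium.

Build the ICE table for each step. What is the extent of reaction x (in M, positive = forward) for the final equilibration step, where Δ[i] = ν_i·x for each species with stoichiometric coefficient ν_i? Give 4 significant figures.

Q₀ = 8635 vs Keq = 0.05356 ⇒ Q>K, reverse
Step 1:
                  M         B         D
  init      0.01151     1.737   0.06901
  Δ          0.1966    0.1966  -0.06552
  eq         0.2081     1.934  0.003488
  solve Keq expr → x = -0.06552; check Q = 0.05356

x = -0.06552 M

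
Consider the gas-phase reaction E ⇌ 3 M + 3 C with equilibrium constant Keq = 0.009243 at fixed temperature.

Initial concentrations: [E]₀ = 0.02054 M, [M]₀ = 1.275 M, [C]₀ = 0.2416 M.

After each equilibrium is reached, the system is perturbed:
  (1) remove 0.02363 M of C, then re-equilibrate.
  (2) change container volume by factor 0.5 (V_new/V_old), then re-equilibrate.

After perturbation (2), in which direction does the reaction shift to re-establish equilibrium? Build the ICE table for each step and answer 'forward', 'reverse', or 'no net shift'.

Q₀ = 1.423 vs Keq = 0.009243 ⇒ Q>K, reverse
Step 1:
                   E          M          C
  Initial    0.02054      1.275     0.2416
  Change     0.05407    -0.1622    -0.1622
  Equil      0.07461      1.113    0.07939
  solve Keq expr → x = -0.05407; check Q = 0.009243
Then remove 0.02363 M of C.
Step 2:
                   E          M          C
  Initial    0.07461      1.113    0.05576
  Change    -0.00662    0.01986    0.01986
  Equil      0.06799      1.133    0.07562
  solve Keq expr → x = 0.00662; check Q = 0.009243
Then change container volume by factor 0.5 (V_new/V_old).
Step 3:
                   E          M          C
  Initial      0.136      2.265     0.1512
  Change     0.03259   -0.09776   -0.09776
  Equil       0.1686      2.168    0.05348
  solve Keq expr → x = -0.03259; check Q = 0.009243

Direction: reverse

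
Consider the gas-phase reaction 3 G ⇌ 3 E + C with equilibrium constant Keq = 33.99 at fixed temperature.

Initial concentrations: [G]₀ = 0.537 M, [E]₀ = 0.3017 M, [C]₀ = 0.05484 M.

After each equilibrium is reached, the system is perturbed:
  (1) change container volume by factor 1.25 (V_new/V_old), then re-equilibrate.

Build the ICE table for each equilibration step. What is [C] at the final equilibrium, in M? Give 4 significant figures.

Q₀ = 0.009725 vs Keq = 33.99 ⇒ Q<K, forward
Step 1:
                    G           E           C
  Initial       0.537      0.3017     0.05484
  Change      -0.4103      0.4103      0.1368
  Equil        0.1267       0.712      0.1916
  solve Keq expr → x = 0.1368; check Q = 33.99
Then change container volume by factor 1.25 (V_new/V_old).
Step 2:
                    G           E           C
  Initial      0.1014      0.5696      0.1533
  Change    -0.005889    0.005889    0.001963
  Equil       0.09548      0.5755      0.1552
  solve Keq expr → x = 0.001963; check Q = 33.99

[C]_eq = 0.1552 M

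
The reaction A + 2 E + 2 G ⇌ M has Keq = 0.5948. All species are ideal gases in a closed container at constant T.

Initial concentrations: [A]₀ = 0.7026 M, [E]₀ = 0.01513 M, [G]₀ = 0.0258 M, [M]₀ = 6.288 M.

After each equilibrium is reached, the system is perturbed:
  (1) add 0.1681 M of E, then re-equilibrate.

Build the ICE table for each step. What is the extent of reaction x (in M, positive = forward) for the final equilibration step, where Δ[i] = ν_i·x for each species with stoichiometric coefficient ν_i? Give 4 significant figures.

Q₀ = 5.8734e+07 vs Keq = 0.5948 ⇒ Q>K, reverse
Step 1:
                    A           E           G           M
  init         0.7026     0.01513      0.0258       6.288
  Δ            0.7802        1.56        1.56     -0.7802
  eq            1.483       1.575       1.586       5.508
  solve Keq expr → x = -0.7802; check Q = 0.5948
Then add 0.1681 M of E.
Step 2:
                    A           E           G           M
  init          1.483       1.744       1.586       5.508
  Δ          -0.03505    -0.07011    -0.07011     0.03505
  eq            1.448       1.673       1.516       5.543
  solve Keq expr → x = 0.03505; check Q = 0.5948

x = 0.03505 M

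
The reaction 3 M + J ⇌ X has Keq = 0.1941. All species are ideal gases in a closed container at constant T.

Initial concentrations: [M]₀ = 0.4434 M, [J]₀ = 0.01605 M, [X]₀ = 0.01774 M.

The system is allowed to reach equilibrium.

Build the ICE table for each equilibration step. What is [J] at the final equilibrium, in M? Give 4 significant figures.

Q₀ = 12.68 vs Keq = 0.1941 ⇒ Q>K, reverse
Step 1:
                   M          J          X
  Initial     0.4434    0.01605    0.01774
  Change      0.0509    0.01697   -0.01697
  Equil       0.4943    0.03302 7.7396e-04
  solve Keq expr → x = -0.01697; check Q = 0.1941

[J]_eq = 0.03302 M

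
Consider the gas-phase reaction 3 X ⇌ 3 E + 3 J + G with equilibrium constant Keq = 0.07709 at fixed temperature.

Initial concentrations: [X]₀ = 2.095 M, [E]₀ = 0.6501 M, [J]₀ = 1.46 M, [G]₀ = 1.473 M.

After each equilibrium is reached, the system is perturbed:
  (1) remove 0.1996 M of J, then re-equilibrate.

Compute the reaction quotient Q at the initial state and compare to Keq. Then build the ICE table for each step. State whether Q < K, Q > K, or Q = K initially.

Q₀ = 0.137 vs Keq = 0.07709 ⇒ Q>K, reverse
Step 1:
                  X         E         J         G
  I           2.095    0.6501      1.46     1.473
  C         0.06676  -0.06676  -0.06676  -0.02225
  E           2.162    0.5833     1.393     1.451
  solve Keq expr → x = -0.02225; check Q = 0.07709
Then remove 0.1996 M of J.
Step 2:
                  X         E         J         G
  I           2.162    0.5833     1.194     1.451
  C        -0.05141   0.05141   0.05141   0.01714
  E            2.11    0.6348     1.245     1.468
  solve Keq expr → x = 0.01714; check Q = 0.07709

Q₀ = 0.137; Q > K (proceeds reverse)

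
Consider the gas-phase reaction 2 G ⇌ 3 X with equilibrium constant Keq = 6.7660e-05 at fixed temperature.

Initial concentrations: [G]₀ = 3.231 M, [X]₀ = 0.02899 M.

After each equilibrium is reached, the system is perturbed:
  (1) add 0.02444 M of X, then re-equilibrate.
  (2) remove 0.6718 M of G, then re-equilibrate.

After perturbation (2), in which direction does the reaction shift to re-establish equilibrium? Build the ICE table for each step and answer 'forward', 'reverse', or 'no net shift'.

Q₀ = 2.3338e-06 vs Keq = 6.7660e-05 ⇒ Q<K, forward
Step 1:
                    G           X
  init          3.231     0.02899
  Δ          -0.03956     0.05934
  eq            3.191     0.08833
  solve Keq expr → x = 0.01978; check Q = 6.7660e-05
Then add 0.02444 M of X.
Step 2:
                    G           X
  init          3.191      0.1128
  Δ            0.0161    -0.02414
  eq            3.208     0.08863
  solve Keq expr → x = -0.008048; check Q = 6.7660e-05
Then remove 0.6718 M of G.
Step 3:
                    G           X
  init          2.536     0.08863
  Δ          0.008456    -0.01268
  eq            2.544     0.07594
  solve Keq expr → x = -0.004228; check Q = 6.7660e-05

Direction: reverse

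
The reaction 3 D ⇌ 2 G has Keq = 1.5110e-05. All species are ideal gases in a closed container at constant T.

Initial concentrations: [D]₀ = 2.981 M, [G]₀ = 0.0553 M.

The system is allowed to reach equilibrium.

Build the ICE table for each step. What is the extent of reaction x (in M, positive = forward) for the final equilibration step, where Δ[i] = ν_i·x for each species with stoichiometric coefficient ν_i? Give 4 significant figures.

Q₀ = 1.1544e-04 vs Keq = 1.5110e-05 ⇒ Q>K, reverse
Step 1:
                   D          G
  I            2.981     0.0553
  C          0.05215   -0.03477
  E            3.033    0.02053
  solve Keq expr → x = -0.01738; check Q = 1.5110e-05

x = -0.01738 M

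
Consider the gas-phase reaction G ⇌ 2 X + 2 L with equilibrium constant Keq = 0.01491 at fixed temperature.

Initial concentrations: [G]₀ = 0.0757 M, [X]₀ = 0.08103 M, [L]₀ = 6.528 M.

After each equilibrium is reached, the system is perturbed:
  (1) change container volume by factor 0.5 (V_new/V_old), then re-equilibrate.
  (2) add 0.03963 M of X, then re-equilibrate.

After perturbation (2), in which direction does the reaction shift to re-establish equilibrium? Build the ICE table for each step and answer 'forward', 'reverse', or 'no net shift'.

Q₀ = 3.696 vs Keq = 0.01491 ⇒ Q>K, reverse
Step 1:
                   G          X          L
  I           0.0757    0.08103      6.528
  C          0.03733   -0.07467   -0.07467
  E            0.113   0.006362      6.453
  solve Keq expr → x = -0.03733; check Q = 0.01491
Then change container volume by factor 0.5 (V_new/V_old).
Step 2:
                   G          X          L
  I           0.2261    0.01272      12.91
  C         0.004091  -0.008181  -0.008181
  E           0.2302   0.004542       12.9
  solve Keq expr → x = -0.004091; check Q = 0.01491
Then add 0.03963 M of X.
Step 3:
                   G          X          L
  I           0.2302    0.04417       12.9
  C          0.01971   -0.03942   -0.03942
  E           0.2499   0.004747      12.86
  solve Keq expr → x = -0.01971; check Q = 0.01491

Direction: reverse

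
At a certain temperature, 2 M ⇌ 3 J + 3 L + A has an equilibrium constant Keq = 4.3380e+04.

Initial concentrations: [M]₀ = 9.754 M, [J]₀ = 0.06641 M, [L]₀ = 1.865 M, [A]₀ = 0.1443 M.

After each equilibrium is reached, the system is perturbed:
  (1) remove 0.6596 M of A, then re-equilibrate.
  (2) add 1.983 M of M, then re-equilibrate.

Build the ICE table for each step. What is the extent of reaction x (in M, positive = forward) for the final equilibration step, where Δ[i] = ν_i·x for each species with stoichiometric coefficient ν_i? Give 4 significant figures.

Q₀ = 2.8816e-06 vs Keq = 4.3380e+04 ⇒ Q<K, forward
Step 1:
                  M         J         L         A
  I           9.754   0.06641     1.865    0.1443
  C          -5.024     7.537     7.537     2.512
  E            4.73     7.603     9.402     2.657
  solve Keq expr → x = 2.512; check Q = 4.3380e+04
Then remove 0.6596 M of A.
Step 2:
                  M         J         L         A
  I            4.73     7.603     9.402     1.997
  C         -0.1649    0.2474    0.2474   0.08246
  E           4.565     7.851     9.649     2.079
  solve Keq expr → x = 0.08246; check Q = 4.3380e+04
Then add 1.983 M of M.
Step 3:
                  M         J         L         A
  I           6.548     7.851     9.649     2.079
  C         -0.4673     0.701     0.701    0.2337
  E            6.08     8.551     10.35     2.313
  solve Keq expr → x = 0.2337; check Q = 4.3380e+04

x = 0.2337 M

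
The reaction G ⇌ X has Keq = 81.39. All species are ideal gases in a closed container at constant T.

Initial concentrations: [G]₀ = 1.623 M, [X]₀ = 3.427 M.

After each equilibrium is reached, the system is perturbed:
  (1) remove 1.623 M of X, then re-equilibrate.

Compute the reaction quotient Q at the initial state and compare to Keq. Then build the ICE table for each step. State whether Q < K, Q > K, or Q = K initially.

Q₀ = 2.112 vs Keq = 81.39 ⇒ Q<K, forward
Step 1:
                    G           X
  init          1.623       3.427
  Δ            -1.562       1.562
  eq          0.06129       4.989
  solve Keq expr → x = 1.562; check Q = 81.39
Then remove 1.623 M of X.
Step 2:
                    G           X
  init        0.06129       3.366
  Δ           -0.0197      0.0197
  eq          0.04159       3.385
  solve Keq expr → x = 0.0197; check Q = 81.39

Q₀ = 2.112; Q < K (proceeds forward)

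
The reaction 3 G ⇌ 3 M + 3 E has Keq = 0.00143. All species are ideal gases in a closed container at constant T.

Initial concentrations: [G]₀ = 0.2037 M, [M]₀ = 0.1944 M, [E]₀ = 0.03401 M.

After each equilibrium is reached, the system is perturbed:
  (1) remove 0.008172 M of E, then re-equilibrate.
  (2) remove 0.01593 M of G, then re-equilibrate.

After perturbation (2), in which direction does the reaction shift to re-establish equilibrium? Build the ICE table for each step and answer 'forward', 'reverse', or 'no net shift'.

Direction: reverse

Q₀ = 3.4193e-05 vs Keq = 0.00143 ⇒ Q<K, forward
Step 1:
                    G           M           E
  Initial      0.2037      0.1944     0.03401
  Change     -0.04258     0.04258     0.04258
  Equil        0.1611       0.237     0.07659
  solve Keq expr → x = 0.01419; check Q = 0.00143
Then remove 0.008172 M of E.
Step 2:
                    G           M           E
  Initial      0.1611       0.237     0.06842
  Change    -0.004582    0.004582    0.004582
  Equil        0.1565      0.2416       0.073
  solve Keq expr → x = 0.001527; check Q = 0.00143
Then remove 0.01593 M of G.
Step 3:
                    G           M           E
  Initial      0.1406      0.2416       0.073
  Change     0.004243   -0.004243   -0.004243
  Equil        0.1448      0.2373     0.06876
  solve Keq expr → x = -0.001414; check Q = 0.00143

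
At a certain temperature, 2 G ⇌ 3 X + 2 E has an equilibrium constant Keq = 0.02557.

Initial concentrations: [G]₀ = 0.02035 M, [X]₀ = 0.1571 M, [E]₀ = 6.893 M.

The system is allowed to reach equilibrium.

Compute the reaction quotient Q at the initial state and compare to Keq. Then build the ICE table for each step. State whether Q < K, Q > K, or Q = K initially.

Q₀ = 444.9; Q > K (proceeds reverse)

Q₀ = 444.9 vs Keq = 0.02557 ⇒ Q>K, reverse
Step 1:
                   G          X          E
  I          0.02035     0.1571      6.893
  C          0.09199     -0.138   -0.09199
  E           0.1123    0.01911      6.801
  solve Keq expr → x = -0.046; check Q = 0.02557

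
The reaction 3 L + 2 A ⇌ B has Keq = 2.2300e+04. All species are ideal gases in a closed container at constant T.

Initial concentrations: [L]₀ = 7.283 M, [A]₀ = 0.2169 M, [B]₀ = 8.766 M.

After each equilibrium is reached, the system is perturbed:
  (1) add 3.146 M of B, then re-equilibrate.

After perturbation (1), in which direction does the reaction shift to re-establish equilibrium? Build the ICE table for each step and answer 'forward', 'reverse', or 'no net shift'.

Q₀ = 0.4823 vs Keq = 2.2300e+04 ⇒ Q<K, forward
Step 1:
                    L           A           B
  I             7.283      0.2169       8.766
  C           -0.3237     -0.2158      0.1079
  E             6.959    0.001087       8.874
  solve Keq expr → x = 0.1079; check Q = 2.2300e+04
Then add 3.146 M of B.
Step 2:
                    L           A           B
  I             6.959    0.001087       12.02
  C        2.6692e-04  1.7795e-04 -8.8973e-05
  E              6.96    0.001265       12.02
  solve Keq expr → x = -8.8973e-05; check Q = 2.2300e+04

Direction: reverse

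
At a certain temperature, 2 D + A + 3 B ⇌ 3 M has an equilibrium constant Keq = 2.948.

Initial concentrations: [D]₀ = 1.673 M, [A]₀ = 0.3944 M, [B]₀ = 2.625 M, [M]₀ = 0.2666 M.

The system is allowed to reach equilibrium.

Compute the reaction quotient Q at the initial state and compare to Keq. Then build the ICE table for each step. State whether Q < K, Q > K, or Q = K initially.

Q₀ = 9.4899e-04 vs Keq = 2.948 ⇒ Q<K, forward
Step 1:
                   D          A          B          M
  I            1.673     0.3944      2.625     0.2666
  C          -0.6026    -0.3013    -0.9039     0.9039
  E             1.07    0.09311      1.721       1.17
  solve Keq expr → x = 0.3013; check Q = 2.948

Q₀ = 9.4899e-04; Q < K (proceeds forward)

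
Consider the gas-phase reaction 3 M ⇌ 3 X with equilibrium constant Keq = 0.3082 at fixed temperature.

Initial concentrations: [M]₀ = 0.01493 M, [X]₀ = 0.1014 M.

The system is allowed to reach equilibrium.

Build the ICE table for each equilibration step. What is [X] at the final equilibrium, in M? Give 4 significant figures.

Q₀ = 313.3 vs Keq = 0.3082 ⇒ Q>K, reverse
Step 1:
                   M          X
  init       0.01493     0.1014
  Δ           0.0545    -0.0545
  eq         0.06943     0.0469
  solve Keq expr → x = -0.01817; check Q = 0.3082

[X]_eq = 0.0469 M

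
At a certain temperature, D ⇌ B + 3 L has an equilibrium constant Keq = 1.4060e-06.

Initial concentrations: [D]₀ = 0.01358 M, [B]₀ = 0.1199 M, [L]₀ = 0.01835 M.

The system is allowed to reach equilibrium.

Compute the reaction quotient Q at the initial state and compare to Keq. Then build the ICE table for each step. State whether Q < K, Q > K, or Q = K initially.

Q₀ = 5.4554e-05; Q > K (proceeds reverse)

Q₀ = 5.4554e-05 vs Keq = 1.4060e-06 ⇒ Q>K, reverse
Step 1:
                   D          B          L
  Initial    0.01358     0.1199    0.01835
  Change     0.00412   -0.00412   -0.01236
  Equil       0.0177     0.1158    0.00599
  solve Keq expr → x = -0.00412; check Q = 1.4060e-06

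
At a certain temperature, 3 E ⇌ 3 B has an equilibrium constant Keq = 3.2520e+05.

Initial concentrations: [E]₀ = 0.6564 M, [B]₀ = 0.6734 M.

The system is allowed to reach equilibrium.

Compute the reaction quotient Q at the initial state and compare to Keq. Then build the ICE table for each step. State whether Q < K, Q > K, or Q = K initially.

Q₀ = 1.08 vs Keq = 3.2520e+05 ⇒ Q<K, forward
Step 1:
                    E           B
  init         0.6564      0.6734
  Δ           -0.6373      0.6373
  eq          0.01906       1.311
  solve Keq expr → x = 0.2124; check Q = 3.2520e+05

Q₀ = 1.08; Q < K (proceeds forward)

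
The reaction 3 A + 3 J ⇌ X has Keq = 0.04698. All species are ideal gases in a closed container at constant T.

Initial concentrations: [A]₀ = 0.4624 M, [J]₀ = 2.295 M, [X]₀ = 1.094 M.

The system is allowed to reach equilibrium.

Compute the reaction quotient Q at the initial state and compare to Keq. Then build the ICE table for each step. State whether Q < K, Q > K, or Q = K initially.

Q₀ = 0.9154; Q > K (proceeds reverse)

Q₀ = 0.9154 vs Keq = 0.04698 ⇒ Q>K, reverse
Step 1:
                    A           J           X
  I            0.4624       2.295       1.094
  C            0.5031      0.5031     -0.1677
  E            0.9655       2.798      0.9263
  solve Keq expr → x = -0.1677; check Q = 0.04698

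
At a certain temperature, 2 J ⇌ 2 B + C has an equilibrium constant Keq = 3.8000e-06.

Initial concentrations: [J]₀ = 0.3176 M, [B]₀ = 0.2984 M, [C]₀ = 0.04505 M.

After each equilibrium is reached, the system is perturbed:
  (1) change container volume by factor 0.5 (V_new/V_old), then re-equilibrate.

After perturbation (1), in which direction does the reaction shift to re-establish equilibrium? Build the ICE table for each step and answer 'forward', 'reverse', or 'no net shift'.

Q₀ = 0.03977 vs Keq = 3.8000e-06 ⇒ Q>K, reverse
Step 1:
                  J         B         C
  I          0.3176    0.2984   0.04505
  C         0.09007  -0.09007  -0.04504
  E          0.4077    0.2083 1.4551e-05
  solve Keq expr → x = -0.04504; check Q = 3.8000e-06
Then change container volume by factor 0.5 (V_new/V_old).
Step 2:
                  J         B         C
  I          0.8153    0.4167 2.9103e-05
  C       2.9097e-05 -2.9097e-05 -1.4548e-05
  E          0.8154    0.4166 1.4554e-05
  solve Keq expr → x = -1.4548e-05; check Q = 3.8000e-06

Direction: reverse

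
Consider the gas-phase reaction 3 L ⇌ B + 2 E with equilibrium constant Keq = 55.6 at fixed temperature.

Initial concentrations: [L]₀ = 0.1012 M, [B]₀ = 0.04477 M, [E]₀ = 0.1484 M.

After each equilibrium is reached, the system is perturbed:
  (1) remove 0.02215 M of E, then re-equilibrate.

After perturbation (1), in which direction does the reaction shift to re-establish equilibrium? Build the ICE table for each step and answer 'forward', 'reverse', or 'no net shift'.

Direction: forward

Q₀ = 0.9513 vs Keq = 55.6 ⇒ Q<K, forward
Step 1:
                    L           B           E
  Initial      0.1012     0.04477      0.1484
  Change      -0.0658     0.02193     0.04387
  Equil        0.0354      0.0667      0.1923
  solve Keq expr → x = 0.02193; check Q = 55.6
Then remove 0.02215 M of E.
Step 2:
                    L           B           E
  Initial      0.0354      0.0667      0.1701
  Change    -0.002434  8.1131e-04    0.001623
  Equil       0.03296     0.06752      0.1717
  solve Keq expr → x = 8.1131e-04; check Q = 55.6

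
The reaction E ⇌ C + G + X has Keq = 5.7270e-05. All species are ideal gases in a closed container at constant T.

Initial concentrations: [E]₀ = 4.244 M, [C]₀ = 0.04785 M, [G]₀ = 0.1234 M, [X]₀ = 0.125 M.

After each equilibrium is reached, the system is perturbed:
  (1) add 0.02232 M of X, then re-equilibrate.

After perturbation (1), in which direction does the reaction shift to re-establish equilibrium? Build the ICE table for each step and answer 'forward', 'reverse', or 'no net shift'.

Q₀ = 1.7391e-04 vs Keq = 5.7270e-05 ⇒ Q>K, reverse
Step 1:
                   E          C          G          X
  init         4.244    0.04785     0.1234      0.125
  Δ          0.02367   -0.02367   -0.02367   -0.02367
  eq           4.268    0.02418    0.09973     0.1013
  solve Keq expr → x = -0.02367; check Q = 5.7270e-05
Then add 0.02232 M of X.
Step 2:
                   E          C          G          X
  init         4.268    0.02418    0.09973     0.1237
  Δ         0.003163  -0.003163  -0.003163  -0.003163
  eq           4.271    0.02102    0.09657     0.1205
  solve Keq expr → x = -0.003163; check Q = 5.7270e-05

Direction: reverse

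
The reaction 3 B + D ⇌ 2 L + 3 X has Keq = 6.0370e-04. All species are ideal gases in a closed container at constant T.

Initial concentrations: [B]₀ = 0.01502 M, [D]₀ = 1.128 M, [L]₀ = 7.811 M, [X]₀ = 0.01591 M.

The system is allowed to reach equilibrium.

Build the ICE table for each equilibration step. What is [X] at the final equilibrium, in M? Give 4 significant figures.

Q₀ = 64.28 vs Keq = 6.0370e-04 ⇒ Q>K, reverse
Step 1:
                   B          D          L          X
  Initial    0.01502      1.128      7.811    0.01591
  Change     0.01523   0.005077   -0.01015   -0.01523
  Equil      0.03025      1.133      7.801 6.7768e-04
  solve Keq expr → x = -0.005077; check Q = 6.0370e-04

[X]_eq = 6.7768e-04 M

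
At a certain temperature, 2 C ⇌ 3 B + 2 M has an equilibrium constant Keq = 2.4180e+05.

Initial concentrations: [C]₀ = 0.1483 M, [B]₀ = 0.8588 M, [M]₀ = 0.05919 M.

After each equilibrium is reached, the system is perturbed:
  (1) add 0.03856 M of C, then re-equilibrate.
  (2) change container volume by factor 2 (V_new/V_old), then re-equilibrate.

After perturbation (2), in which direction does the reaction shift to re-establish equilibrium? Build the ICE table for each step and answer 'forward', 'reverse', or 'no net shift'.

Q₀ = 0.1009 vs Keq = 2.4180e+05 ⇒ Q<K, forward
Step 1:
                  C         B         M
  init       0.1483    0.8588   0.05919
  Δ         -0.1478    0.2217    0.1478
  eq      4.7287e-04     1.081     0.207
  solve Keq expr → x = 0.07391; check Q = 2.4180e+05
Then add 0.03856 M of C.
Step 2:
                  C         B         M
  init      0.03903     1.081     0.207
  Δ        -0.03843   0.05764   0.03843
  eq      6.0610e-04     1.138    0.2454
  solve Keq expr → x = 0.01921; check Q = 2.4180e+05
Then change container volume by factor 2 (V_new/V_old).
Step 3:
                  C         B         M
  init    3.0305e-04    0.5691    0.1227
  Δ       -1.9565e-04 2.9348e-04 1.9565e-04
  eq      1.0740e-04    0.5694    0.1229
  solve Keq expr → x = 9.7825e-05; check Q = 2.4180e+05

Direction: forward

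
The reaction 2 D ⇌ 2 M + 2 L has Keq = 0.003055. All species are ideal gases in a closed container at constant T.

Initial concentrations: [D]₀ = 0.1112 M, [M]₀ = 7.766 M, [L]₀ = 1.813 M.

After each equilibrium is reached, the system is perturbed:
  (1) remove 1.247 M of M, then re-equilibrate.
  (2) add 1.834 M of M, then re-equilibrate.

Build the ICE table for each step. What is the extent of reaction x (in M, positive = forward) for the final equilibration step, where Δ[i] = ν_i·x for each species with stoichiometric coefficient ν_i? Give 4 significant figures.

x = -0.003073 M

Q₀ = 1.6032e+04 vs Keq = 0.003055 ⇒ Q>K, reverse
Step 1:
                  D         M         L
  Initial    0.1112     7.766     1.813
  Change      1.795    -1.795    -1.795
  Equil       1.907     5.971   0.01765
  solve Keq expr → x = -0.8977; check Q = 0.003055
Then remove 1.247 M of M.
Step 2:
                  D         M         L
  Initial     1.907     4.724   0.01765
  Change  -0.004584  0.004584  0.004584
  Equil       1.902     4.728   0.02223
  solve Keq expr → x = 0.002292; check Q = 0.003055
Then add 1.834 M of M.
Step 3:
                  D         M         L
  Initial     1.902     6.562   0.02223
  Change   0.006147 -0.006147 -0.006147
  Equil       1.908     6.556   0.01609
  solve Keq expr → x = -0.003073; check Q = 0.003055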